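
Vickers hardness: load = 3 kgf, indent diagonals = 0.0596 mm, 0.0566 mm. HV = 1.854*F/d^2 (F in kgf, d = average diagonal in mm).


d_avg = (0.0596+0.0566)/2 = 0.0581 mm
HV = 1.854*3/0.0581^2 = 1648

1648


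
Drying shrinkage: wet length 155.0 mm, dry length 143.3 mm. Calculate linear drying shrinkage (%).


DS = (155.0 - 143.3) / 155.0 * 100 = 7.55%

7.55


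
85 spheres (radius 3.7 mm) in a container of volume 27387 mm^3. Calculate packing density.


V_sphere = 4/3*pi*3.7^3 = 212.1748 mm^3
Total V = 85*212.1748 = 18034.858 mm^3
PD = 18034.858 / 27387 = 0.659

0.659


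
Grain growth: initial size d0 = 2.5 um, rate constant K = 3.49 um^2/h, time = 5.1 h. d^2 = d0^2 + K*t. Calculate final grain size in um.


d^2 = 2.5^2 + 3.49*5.1 = 24.049
d = sqrt(24.049) = 4.9 um

4.9


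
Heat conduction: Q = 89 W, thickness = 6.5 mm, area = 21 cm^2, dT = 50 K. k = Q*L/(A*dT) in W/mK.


k = 89*6.5/1000/(21/10000*50) = 5.51 W/mK

5.51


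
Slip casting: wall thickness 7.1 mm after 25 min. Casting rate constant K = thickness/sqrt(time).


K = 7.1 / sqrt(25) = 7.1 / 5.0 = 1.42 mm/min^0.5

1.42


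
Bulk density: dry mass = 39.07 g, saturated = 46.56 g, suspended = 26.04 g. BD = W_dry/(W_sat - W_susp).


BD = 39.07 / (46.56 - 26.04) = 39.07 / 20.52 = 1.904 g/cm^3

1.904


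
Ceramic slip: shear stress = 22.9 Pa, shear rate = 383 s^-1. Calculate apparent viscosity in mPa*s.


eta = tau/gamma * 1000 = 22.9/383 * 1000 = 59.8 mPa*s

59.8


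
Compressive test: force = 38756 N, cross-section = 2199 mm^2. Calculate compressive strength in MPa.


CS = 38756 / 2199 = 17.6 MPa

17.6


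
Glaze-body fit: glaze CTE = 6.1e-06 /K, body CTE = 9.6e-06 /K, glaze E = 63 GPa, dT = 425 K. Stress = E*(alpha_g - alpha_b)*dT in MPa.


Stress = 63*1000*(6.1e-06 - 9.6e-06)*425 = -93.7 MPa

-93.7


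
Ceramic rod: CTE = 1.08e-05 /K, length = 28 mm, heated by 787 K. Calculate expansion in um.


dL = 1.08e-05 * 28 * 787 * 1000 = 237.989 um

237.989


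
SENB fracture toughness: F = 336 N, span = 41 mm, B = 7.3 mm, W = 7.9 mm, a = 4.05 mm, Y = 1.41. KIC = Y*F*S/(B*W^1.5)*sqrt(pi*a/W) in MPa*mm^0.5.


KIC = 1.41*336*41/(7.3*7.9^1.5)*sqrt(pi*4.05/7.9) = 152.08

152.08


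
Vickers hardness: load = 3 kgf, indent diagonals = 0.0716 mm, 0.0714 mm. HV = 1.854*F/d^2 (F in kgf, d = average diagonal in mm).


d_avg = (0.0716+0.0714)/2 = 0.0715 mm
HV = 1.854*3/0.0715^2 = 1088

1088


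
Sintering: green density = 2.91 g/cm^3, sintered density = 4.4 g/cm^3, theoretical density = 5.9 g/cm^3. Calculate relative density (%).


Relative = 4.4 / 5.9 * 100 = 74.6%

74.6


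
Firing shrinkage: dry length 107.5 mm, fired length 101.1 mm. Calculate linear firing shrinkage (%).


FS = (107.5 - 101.1) / 107.5 * 100 = 5.95%

5.95


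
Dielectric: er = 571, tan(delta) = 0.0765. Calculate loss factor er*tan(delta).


Loss = 571 * 0.0765 = 43.682

43.682


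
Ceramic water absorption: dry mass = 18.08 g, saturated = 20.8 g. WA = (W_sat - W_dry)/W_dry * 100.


WA = (20.8 - 18.08) / 18.08 * 100 = 15.04%

15.04


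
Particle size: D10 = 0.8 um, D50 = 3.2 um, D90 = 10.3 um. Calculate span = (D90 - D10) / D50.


Span = (10.3 - 0.8) / 3.2 = 9.5 / 3.2 = 2.969

2.969


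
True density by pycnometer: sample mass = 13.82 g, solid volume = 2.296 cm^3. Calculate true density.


TD = 13.82 / 2.296 = 6.019 g/cm^3

6.019


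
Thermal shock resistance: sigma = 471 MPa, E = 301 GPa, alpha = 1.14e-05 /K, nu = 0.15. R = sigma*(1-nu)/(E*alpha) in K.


R = 471*(1-0.15)/(301*1000*1.14e-05) = 117 K

117


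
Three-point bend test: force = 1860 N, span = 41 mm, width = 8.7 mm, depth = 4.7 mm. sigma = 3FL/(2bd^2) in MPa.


sigma = 3*1860*41/(2*8.7*4.7^2) = 595.2 MPa

595.2


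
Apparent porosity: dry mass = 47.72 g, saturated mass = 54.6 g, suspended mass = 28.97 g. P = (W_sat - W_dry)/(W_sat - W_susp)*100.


P = (54.6 - 47.72) / (54.6 - 28.97) * 100 = 6.88 / 25.63 * 100 = 26.8%

26.8


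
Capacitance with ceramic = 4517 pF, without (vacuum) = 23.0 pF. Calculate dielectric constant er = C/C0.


er = 4517 / 23.0 = 196.39

196.39


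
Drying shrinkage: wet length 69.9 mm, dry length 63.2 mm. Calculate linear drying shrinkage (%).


DS = (69.9 - 63.2) / 69.9 * 100 = 9.59%

9.59


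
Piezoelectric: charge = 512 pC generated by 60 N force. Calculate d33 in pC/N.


d33 = 512 / 60 = 8.5 pC/N

8.5


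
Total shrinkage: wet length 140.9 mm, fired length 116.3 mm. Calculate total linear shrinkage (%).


TS = (140.9 - 116.3) / 140.9 * 100 = 17.46%

17.46


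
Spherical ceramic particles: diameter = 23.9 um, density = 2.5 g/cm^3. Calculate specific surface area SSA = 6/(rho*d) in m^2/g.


SSA = 6 / (2.5 * 23.9) = 0.1 m^2/g

0.1


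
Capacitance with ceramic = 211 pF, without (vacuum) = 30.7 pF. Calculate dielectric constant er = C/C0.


er = 211 / 30.7 = 6.87

6.87


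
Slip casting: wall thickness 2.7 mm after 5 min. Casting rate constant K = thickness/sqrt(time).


K = 2.7 / sqrt(5) = 2.7 / 2.2361 = 1.207 mm/min^0.5

1.207


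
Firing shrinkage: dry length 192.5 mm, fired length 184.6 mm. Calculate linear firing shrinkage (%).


FS = (192.5 - 184.6) / 192.5 * 100 = 4.1%

4.1


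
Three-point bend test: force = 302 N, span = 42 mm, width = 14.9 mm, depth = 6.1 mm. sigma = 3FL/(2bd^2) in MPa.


sigma = 3*302*42/(2*14.9*6.1^2) = 34.3 MPa

34.3


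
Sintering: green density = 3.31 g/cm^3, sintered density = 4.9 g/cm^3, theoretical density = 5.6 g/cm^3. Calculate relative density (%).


Relative = 4.9 / 5.6 * 100 = 87.5%

87.5


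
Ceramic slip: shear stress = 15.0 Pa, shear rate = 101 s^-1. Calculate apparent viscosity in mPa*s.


eta = tau/gamma * 1000 = 15.0/101 * 1000 = 148.5 mPa*s

148.5


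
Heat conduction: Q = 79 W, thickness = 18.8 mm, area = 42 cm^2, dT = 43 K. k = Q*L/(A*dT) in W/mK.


k = 79*18.8/1000/(42/10000*43) = 8.22 W/mK

8.22


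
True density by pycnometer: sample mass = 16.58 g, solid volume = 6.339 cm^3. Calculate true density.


TD = 16.58 / 6.339 = 2.616 g/cm^3

2.616


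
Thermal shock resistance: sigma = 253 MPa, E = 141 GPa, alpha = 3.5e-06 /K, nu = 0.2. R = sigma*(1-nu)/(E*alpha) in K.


R = 253*(1-0.2)/(141*1000*3.5e-06) = 410 K

410


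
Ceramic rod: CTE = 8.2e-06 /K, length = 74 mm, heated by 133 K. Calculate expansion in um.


dL = 8.2e-06 * 74 * 133 * 1000 = 80.704 um

80.704


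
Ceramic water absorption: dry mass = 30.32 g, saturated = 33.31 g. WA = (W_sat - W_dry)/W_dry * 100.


WA = (33.31 - 30.32) / 30.32 * 100 = 9.86%

9.86


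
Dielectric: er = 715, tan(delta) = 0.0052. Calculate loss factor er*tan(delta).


Loss = 715 * 0.0052 = 3.718

3.718


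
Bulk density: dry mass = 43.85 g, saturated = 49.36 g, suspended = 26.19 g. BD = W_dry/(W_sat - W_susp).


BD = 43.85 / (49.36 - 26.19) = 43.85 / 23.17 = 1.893 g/cm^3

1.893


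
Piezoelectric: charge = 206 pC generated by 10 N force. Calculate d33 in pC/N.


d33 = 206 / 10 = 20.6 pC/N

20.6


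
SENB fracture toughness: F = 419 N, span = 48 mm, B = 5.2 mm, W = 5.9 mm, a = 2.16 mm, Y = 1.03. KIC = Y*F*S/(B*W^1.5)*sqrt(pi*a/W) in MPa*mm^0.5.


KIC = 1.03*419*48/(5.2*5.9^1.5)*sqrt(pi*2.16/5.9) = 298.12

298.12


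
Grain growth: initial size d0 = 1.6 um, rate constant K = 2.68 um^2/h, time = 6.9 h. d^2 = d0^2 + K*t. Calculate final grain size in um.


d^2 = 1.6^2 + 2.68*6.9 = 21.052
d = sqrt(21.052) = 4.59 um

4.59


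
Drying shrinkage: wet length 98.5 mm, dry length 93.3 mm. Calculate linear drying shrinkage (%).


DS = (98.5 - 93.3) / 98.5 * 100 = 5.28%

5.28


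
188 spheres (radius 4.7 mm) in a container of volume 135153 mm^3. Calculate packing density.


V_sphere = 4/3*pi*4.7^3 = 434.8928 mm^3
Total V = 188*434.8928 = 81759.8464 mm^3
PD = 81759.8464 / 135153 = 0.605

0.605


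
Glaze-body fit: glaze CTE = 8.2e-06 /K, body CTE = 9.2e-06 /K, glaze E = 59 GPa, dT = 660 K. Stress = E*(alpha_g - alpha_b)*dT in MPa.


Stress = 59*1000*(8.2e-06 - 9.2e-06)*660 = -38.9 MPa

-38.9


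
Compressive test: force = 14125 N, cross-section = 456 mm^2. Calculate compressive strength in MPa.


CS = 14125 / 456 = 31.0 MPa

31.0


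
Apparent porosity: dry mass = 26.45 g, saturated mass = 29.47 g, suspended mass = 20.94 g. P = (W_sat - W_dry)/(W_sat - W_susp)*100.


P = (29.47 - 26.45) / (29.47 - 20.94) * 100 = 3.02 / 8.53 * 100 = 35.4%

35.4


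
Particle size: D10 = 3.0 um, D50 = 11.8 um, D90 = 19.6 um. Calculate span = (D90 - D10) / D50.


Span = (19.6 - 3.0) / 11.8 = 16.6 / 11.8 = 1.407

1.407


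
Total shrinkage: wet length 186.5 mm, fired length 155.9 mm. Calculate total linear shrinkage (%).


TS = (186.5 - 155.9) / 186.5 * 100 = 16.41%

16.41


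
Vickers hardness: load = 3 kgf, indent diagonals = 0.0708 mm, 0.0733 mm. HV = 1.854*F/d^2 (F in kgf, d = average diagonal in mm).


d_avg = (0.0708+0.0733)/2 = 0.07205 mm
HV = 1.854*3/0.07205^2 = 1071

1071


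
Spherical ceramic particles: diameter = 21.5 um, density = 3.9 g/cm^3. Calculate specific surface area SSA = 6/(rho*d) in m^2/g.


SSA = 6 / (3.9 * 21.5) = 0.072 m^2/g

0.072


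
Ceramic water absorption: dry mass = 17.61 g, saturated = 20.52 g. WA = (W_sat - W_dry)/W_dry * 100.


WA = (20.52 - 17.61) / 17.61 * 100 = 16.52%

16.52


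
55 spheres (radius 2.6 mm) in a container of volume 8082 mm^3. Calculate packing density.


V_sphere = 4/3*pi*2.6^3 = 73.6222 mm^3
Total V = 55*73.6222 = 4049.221 mm^3
PD = 4049.221 / 8082 = 0.501

0.501


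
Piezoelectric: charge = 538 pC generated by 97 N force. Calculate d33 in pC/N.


d33 = 538 / 97 = 5.5 pC/N

5.5


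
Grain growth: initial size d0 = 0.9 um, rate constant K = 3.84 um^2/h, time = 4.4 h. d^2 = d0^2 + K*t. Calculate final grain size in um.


d^2 = 0.9^2 + 3.84*4.4 = 17.706
d = sqrt(17.706) = 4.21 um

4.21


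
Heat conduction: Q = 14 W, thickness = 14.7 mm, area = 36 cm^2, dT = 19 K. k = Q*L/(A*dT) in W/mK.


k = 14*14.7/1000/(36/10000*19) = 3.01 W/mK

3.01


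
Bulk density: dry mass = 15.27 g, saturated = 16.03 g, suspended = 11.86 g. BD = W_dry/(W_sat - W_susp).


BD = 15.27 / (16.03 - 11.86) = 15.27 / 4.17 = 3.662 g/cm^3

3.662


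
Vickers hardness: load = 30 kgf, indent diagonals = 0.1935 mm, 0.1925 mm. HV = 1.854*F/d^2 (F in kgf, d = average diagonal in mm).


d_avg = (0.1935+0.1925)/2 = 0.193 mm
HV = 1.854*30/0.193^2 = 1493

1493


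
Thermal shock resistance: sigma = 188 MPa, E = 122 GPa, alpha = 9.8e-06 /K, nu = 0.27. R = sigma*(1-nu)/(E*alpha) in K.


R = 188*(1-0.27)/(122*1000*9.8e-06) = 115 K

115


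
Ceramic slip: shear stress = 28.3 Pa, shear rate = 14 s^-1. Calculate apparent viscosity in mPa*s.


eta = tau/gamma * 1000 = 28.3/14 * 1000 = 2021.4 mPa*s

2021.4


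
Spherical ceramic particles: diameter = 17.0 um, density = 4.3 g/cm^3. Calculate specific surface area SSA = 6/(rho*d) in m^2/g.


SSA = 6 / (4.3 * 17.0) = 0.082 m^2/g

0.082


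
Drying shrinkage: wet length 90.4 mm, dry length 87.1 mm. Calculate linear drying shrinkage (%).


DS = (90.4 - 87.1) / 90.4 * 100 = 3.65%

3.65


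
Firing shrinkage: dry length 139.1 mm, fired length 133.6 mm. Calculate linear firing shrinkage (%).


FS = (139.1 - 133.6) / 139.1 * 100 = 3.95%

3.95


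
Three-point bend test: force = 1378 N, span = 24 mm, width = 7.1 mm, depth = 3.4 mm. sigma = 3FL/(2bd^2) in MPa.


sigma = 3*1378*24/(2*7.1*3.4^2) = 604.4 MPa

604.4


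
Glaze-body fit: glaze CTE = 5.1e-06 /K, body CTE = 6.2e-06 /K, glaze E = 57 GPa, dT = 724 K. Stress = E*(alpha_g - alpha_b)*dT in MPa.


Stress = 57*1000*(5.1e-06 - 6.2e-06)*724 = -45.4 MPa

-45.4


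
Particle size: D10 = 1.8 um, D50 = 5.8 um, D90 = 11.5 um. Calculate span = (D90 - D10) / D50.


Span = (11.5 - 1.8) / 5.8 = 9.7 / 5.8 = 1.672

1.672


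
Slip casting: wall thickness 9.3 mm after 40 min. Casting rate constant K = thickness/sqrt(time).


K = 9.3 / sqrt(40) = 9.3 / 6.3246 = 1.47 mm/min^0.5

1.47


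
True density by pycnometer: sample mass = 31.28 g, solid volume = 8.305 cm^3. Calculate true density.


TD = 31.28 / 8.305 = 3.766 g/cm^3

3.766


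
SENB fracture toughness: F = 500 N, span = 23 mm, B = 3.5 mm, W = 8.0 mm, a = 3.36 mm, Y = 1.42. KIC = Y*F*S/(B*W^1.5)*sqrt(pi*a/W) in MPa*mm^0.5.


KIC = 1.42*500*23/(3.5*8.0^1.5)*sqrt(pi*3.36/8.0) = 236.86

236.86


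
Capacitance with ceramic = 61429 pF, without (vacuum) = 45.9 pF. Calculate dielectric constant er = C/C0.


er = 61429 / 45.9 = 1338.32

1338.32


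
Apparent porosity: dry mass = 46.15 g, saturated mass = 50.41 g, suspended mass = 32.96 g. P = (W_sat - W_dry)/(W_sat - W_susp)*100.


P = (50.41 - 46.15) / (50.41 - 32.96) * 100 = 4.26 / 17.45 * 100 = 24.4%

24.4


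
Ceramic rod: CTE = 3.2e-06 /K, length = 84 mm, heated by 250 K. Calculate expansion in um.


dL = 3.2e-06 * 84 * 250 * 1000 = 67.2 um

67.2


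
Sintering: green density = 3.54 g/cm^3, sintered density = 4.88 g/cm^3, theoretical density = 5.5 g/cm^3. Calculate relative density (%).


Relative = 4.88 / 5.5 * 100 = 88.7%

88.7


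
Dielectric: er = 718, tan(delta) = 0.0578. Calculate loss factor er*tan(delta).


Loss = 718 * 0.0578 = 41.5

41.5


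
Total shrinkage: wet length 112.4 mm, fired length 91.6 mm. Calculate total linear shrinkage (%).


TS = (112.4 - 91.6) / 112.4 * 100 = 18.51%

18.51


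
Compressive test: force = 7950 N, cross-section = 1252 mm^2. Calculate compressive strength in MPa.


CS = 7950 / 1252 = 6.3 MPa

6.3


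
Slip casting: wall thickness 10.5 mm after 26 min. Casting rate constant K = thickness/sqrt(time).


K = 10.5 / sqrt(26) = 10.5 / 5.099 = 2.059 mm/min^0.5

2.059


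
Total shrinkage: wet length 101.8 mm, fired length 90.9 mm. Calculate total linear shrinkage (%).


TS = (101.8 - 90.9) / 101.8 * 100 = 10.71%

10.71


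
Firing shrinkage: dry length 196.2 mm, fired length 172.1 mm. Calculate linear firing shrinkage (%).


FS = (196.2 - 172.1) / 196.2 * 100 = 12.28%

12.28


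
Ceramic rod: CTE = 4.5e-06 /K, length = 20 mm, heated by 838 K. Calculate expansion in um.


dL = 4.5e-06 * 20 * 838 * 1000 = 75.42 um

75.42


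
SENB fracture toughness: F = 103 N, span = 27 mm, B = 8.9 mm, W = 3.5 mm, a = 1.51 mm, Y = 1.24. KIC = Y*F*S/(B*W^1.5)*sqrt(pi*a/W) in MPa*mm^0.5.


KIC = 1.24*103*27/(8.9*3.5^1.5)*sqrt(pi*1.51/3.5) = 68.89

68.89


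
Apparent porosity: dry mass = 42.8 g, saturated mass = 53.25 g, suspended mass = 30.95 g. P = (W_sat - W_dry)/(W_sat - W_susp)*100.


P = (53.25 - 42.8) / (53.25 - 30.95) * 100 = 10.45 / 22.3 * 100 = 46.9%

46.9


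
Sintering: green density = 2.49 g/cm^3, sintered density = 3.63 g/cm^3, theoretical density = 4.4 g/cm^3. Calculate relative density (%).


Relative = 3.63 / 4.4 * 100 = 82.5%

82.5


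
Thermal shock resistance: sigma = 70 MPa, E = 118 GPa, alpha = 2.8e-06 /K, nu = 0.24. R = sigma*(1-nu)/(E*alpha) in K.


R = 70*(1-0.24)/(118*1000*2.8e-06) = 161 K

161


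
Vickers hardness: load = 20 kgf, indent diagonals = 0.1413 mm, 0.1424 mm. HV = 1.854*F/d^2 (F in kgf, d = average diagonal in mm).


d_avg = (0.1413+0.1424)/2 = 0.14185 mm
HV = 1.854*20/0.14185^2 = 1843

1843


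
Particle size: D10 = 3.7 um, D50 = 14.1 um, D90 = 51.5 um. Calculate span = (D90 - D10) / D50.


Span = (51.5 - 3.7) / 14.1 = 47.8 / 14.1 = 3.39

3.39


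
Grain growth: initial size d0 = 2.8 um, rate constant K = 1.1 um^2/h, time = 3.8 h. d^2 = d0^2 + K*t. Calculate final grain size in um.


d^2 = 2.8^2 + 1.1*3.8 = 12.02
d = sqrt(12.02) = 3.47 um

3.47


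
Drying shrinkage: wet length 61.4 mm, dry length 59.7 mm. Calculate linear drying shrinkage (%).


DS = (61.4 - 59.7) / 61.4 * 100 = 2.77%

2.77


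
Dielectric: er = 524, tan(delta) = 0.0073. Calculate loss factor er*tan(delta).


Loss = 524 * 0.0073 = 3.825

3.825


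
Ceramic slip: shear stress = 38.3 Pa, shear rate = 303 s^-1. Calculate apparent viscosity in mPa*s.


eta = tau/gamma * 1000 = 38.3/303 * 1000 = 126.4 mPa*s

126.4


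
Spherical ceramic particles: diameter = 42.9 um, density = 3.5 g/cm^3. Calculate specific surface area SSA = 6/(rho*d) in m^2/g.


SSA = 6 / (3.5 * 42.9) = 0.04 m^2/g

0.04


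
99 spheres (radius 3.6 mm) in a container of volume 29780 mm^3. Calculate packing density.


V_sphere = 4/3*pi*3.6^3 = 195.4322 mm^3
Total V = 99*195.4322 = 19347.7878 mm^3
PD = 19347.7878 / 29780 = 0.65

0.65


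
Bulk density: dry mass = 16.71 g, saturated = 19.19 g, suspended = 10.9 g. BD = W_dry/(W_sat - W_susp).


BD = 16.71 / (19.19 - 10.9) = 16.71 / 8.29 = 2.016 g/cm^3

2.016


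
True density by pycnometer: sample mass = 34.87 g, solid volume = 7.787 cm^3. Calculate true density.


TD = 34.87 / 7.787 = 4.478 g/cm^3

4.478


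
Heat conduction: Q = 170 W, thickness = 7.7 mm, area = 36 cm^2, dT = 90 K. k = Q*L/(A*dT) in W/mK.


k = 170*7.7/1000/(36/10000*90) = 4.04 W/mK

4.04


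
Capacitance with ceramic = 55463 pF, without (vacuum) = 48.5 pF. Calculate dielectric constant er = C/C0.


er = 55463 / 48.5 = 1143.57

1143.57


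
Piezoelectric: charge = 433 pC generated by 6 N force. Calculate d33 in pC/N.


d33 = 433 / 6 = 72.2 pC/N

72.2


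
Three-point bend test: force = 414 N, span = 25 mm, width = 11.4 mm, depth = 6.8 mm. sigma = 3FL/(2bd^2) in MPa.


sigma = 3*414*25/(2*11.4*6.8^2) = 29.5 MPa

29.5


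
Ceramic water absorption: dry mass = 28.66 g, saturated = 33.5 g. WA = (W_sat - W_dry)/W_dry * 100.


WA = (33.5 - 28.66) / 28.66 * 100 = 16.89%

16.89


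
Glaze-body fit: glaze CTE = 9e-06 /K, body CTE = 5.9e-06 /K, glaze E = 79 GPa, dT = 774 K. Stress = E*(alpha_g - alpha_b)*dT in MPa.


Stress = 79*1000*(9e-06 - 5.9e-06)*774 = 189.6 MPa

189.6


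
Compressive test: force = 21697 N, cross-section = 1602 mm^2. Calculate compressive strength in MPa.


CS = 21697 / 1602 = 13.5 MPa

13.5


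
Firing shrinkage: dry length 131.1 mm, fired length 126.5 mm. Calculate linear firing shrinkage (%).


FS = (131.1 - 126.5) / 131.1 * 100 = 3.51%

3.51


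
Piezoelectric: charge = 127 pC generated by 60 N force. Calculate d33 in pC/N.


d33 = 127 / 60 = 2.1 pC/N

2.1


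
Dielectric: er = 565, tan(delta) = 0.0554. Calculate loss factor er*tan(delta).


Loss = 565 * 0.0554 = 31.301

31.301


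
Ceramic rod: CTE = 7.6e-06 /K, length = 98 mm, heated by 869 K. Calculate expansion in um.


dL = 7.6e-06 * 98 * 869 * 1000 = 647.231 um

647.231


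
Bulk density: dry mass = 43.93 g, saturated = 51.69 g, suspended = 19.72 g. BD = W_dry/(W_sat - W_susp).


BD = 43.93 / (51.69 - 19.72) = 43.93 / 31.97 = 1.374 g/cm^3

1.374


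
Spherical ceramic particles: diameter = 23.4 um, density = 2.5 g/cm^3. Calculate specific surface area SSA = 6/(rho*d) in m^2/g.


SSA = 6 / (2.5 * 23.4) = 0.103 m^2/g

0.103


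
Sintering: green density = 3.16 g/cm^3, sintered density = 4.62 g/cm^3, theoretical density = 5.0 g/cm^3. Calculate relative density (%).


Relative = 4.62 / 5.0 * 100 = 92.4%

92.4


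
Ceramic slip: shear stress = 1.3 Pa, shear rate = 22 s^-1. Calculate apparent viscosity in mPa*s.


eta = tau/gamma * 1000 = 1.3/22 * 1000 = 59.1 mPa*s

59.1


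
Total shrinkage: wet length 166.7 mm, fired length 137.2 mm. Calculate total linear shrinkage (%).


TS = (166.7 - 137.2) / 166.7 * 100 = 17.7%

17.7


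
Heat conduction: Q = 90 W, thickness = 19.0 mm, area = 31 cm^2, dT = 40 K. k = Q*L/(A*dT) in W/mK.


k = 90*19.0/1000/(31/10000*40) = 13.79 W/mK

13.79


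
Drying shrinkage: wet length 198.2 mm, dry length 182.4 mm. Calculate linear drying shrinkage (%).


DS = (198.2 - 182.4) / 198.2 * 100 = 7.97%

7.97


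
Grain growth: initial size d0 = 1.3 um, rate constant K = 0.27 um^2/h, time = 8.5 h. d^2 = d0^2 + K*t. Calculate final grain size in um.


d^2 = 1.3^2 + 0.27*8.5 = 3.985
d = sqrt(3.985) = 2.0 um

2.0


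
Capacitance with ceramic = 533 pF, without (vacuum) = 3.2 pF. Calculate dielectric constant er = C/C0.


er = 533 / 3.2 = 166.56

166.56


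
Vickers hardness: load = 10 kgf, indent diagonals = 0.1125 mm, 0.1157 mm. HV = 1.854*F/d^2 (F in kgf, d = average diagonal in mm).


d_avg = (0.1125+0.1157)/2 = 0.1141 mm
HV = 1.854*10/0.1141^2 = 1424

1424


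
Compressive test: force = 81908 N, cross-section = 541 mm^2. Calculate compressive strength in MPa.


CS = 81908 / 541 = 151.4 MPa

151.4


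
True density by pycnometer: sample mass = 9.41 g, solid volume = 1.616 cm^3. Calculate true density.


TD = 9.41 / 1.616 = 5.823 g/cm^3

5.823


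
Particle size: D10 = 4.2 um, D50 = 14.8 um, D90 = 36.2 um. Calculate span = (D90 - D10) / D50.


Span = (36.2 - 4.2) / 14.8 = 32.0 / 14.8 = 2.162

2.162


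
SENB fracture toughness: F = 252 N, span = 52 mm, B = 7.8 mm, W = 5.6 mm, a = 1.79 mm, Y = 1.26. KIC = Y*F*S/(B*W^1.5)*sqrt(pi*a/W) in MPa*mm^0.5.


KIC = 1.26*252*52/(7.8*5.6^1.5)*sqrt(pi*1.79/5.6) = 160.07

160.07


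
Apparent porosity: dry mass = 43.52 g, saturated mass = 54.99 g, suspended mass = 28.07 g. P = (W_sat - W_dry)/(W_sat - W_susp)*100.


P = (54.99 - 43.52) / (54.99 - 28.07) * 100 = 11.47 / 26.92 * 100 = 42.6%

42.6


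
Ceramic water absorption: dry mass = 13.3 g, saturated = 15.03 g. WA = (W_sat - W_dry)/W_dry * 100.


WA = (15.03 - 13.3) / 13.3 * 100 = 13.01%

13.01


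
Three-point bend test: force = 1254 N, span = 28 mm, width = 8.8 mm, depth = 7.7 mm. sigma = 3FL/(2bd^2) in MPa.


sigma = 3*1254*28/(2*8.8*7.7^2) = 100.9 MPa

100.9


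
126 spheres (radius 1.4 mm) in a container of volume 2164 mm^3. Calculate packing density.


V_sphere = 4/3*pi*1.4^3 = 11.494 mm^3
Total V = 126*11.494 = 1448.244 mm^3
PD = 1448.244 / 2164 = 0.669

0.669


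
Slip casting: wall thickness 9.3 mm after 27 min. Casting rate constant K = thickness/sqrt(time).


K = 9.3 / sqrt(27) = 9.3 / 5.1962 = 1.79 mm/min^0.5

1.79


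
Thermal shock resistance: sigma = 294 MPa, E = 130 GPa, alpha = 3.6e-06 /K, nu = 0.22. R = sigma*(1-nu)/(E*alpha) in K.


R = 294*(1-0.22)/(130*1000*3.6e-06) = 490 K

490


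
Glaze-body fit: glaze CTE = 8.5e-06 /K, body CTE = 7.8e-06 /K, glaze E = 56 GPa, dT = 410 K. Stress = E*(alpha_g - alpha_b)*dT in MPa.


Stress = 56*1000*(8.5e-06 - 7.8e-06)*410 = 16.1 MPa

16.1


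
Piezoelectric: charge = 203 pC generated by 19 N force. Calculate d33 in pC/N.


d33 = 203 / 19 = 10.7 pC/N

10.7


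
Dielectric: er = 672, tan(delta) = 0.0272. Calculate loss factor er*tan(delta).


Loss = 672 * 0.0272 = 18.278

18.278


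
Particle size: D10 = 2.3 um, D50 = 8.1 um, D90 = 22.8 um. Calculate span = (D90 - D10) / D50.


Span = (22.8 - 2.3) / 8.1 = 20.5 / 8.1 = 2.531

2.531


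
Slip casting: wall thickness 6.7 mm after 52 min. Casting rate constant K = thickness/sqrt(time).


K = 6.7 / sqrt(52) = 6.7 / 7.2111 = 0.929 mm/min^0.5

0.929


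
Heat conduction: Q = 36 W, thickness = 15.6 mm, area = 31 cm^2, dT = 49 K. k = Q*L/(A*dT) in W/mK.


k = 36*15.6/1000/(31/10000*49) = 3.7 W/mK

3.7


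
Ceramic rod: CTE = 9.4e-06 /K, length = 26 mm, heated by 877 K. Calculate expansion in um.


dL = 9.4e-06 * 26 * 877 * 1000 = 214.339 um

214.339


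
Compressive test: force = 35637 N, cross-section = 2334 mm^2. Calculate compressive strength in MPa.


CS = 35637 / 2334 = 15.3 MPa

15.3


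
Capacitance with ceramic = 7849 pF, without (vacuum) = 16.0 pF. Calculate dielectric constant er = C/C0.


er = 7849 / 16.0 = 490.56

490.56


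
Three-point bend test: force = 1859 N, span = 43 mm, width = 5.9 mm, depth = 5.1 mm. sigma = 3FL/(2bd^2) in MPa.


sigma = 3*1859*43/(2*5.9*5.1^2) = 781.4 MPa

781.4


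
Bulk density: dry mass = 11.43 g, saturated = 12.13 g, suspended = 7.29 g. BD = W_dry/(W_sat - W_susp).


BD = 11.43 / (12.13 - 7.29) = 11.43 / 4.84 = 2.362 g/cm^3

2.362


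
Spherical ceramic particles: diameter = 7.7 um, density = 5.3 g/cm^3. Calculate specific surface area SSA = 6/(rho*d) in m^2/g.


SSA = 6 / (5.3 * 7.7) = 0.147 m^2/g

0.147


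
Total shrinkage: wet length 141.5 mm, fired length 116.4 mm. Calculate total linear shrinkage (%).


TS = (141.5 - 116.4) / 141.5 * 100 = 17.74%

17.74


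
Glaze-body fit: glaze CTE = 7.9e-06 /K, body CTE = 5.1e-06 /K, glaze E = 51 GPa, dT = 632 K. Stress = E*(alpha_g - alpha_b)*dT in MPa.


Stress = 51*1000*(7.9e-06 - 5.1e-06)*632 = 90.2 MPa

90.2


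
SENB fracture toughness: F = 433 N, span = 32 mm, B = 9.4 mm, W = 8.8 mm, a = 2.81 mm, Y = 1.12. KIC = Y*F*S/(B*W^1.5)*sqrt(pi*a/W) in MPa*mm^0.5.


KIC = 1.12*433*32/(9.4*8.8^1.5)*sqrt(pi*2.81/8.8) = 63.34

63.34


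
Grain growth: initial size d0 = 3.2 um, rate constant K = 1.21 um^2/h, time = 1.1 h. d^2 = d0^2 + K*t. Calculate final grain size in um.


d^2 = 3.2^2 + 1.21*1.1 = 11.571
d = sqrt(11.571) = 3.4 um

3.4


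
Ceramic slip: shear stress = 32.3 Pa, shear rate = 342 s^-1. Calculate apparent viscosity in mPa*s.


eta = tau/gamma * 1000 = 32.3/342 * 1000 = 94.4 mPa*s

94.4


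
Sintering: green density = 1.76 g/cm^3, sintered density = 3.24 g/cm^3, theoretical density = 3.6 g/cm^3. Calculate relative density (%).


Relative = 3.24 / 3.6 * 100 = 90.0%

90.0


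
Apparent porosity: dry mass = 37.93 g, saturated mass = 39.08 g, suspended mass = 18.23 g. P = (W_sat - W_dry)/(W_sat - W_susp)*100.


P = (39.08 - 37.93) / (39.08 - 18.23) * 100 = 1.15 / 20.85 * 100 = 5.5%

5.5


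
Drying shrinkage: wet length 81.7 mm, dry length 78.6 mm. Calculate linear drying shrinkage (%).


DS = (81.7 - 78.6) / 81.7 * 100 = 3.79%

3.79


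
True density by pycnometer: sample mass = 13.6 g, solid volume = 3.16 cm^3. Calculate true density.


TD = 13.6 / 3.16 = 4.304 g/cm^3

4.304


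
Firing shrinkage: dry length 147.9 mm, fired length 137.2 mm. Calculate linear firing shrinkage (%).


FS = (147.9 - 137.2) / 147.9 * 100 = 7.23%

7.23


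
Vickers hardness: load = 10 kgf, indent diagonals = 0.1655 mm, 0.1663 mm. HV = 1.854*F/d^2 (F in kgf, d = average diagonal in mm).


d_avg = (0.1655+0.1663)/2 = 0.1659 mm
HV = 1.854*10/0.1659^2 = 674

674


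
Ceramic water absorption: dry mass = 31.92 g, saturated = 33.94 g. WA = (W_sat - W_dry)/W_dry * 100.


WA = (33.94 - 31.92) / 31.92 * 100 = 6.33%

6.33


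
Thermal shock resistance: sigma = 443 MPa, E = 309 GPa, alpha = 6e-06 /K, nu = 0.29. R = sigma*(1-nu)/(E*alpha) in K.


R = 443*(1-0.29)/(309*1000*6e-06) = 170 K

170


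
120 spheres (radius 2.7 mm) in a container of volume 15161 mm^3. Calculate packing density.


V_sphere = 4/3*pi*2.7^3 = 82.448 mm^3
Total V = 120*82.448 = 9893.76 mm^3
PD = 9893.76 / 15161 = 0.653

0.653


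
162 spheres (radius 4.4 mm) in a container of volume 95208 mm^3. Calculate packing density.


V_sphere = 4/3*pi*4.4^3 = 356.8179 mm^3
Total V = 162*356.8179 = 57804.4998 mm^3
PD = 57804.4998 / 95208 = 0.607

0.607


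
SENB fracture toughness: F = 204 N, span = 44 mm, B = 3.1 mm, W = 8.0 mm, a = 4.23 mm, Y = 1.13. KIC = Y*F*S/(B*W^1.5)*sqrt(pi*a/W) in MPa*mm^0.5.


KIC = 1.13*204*44/(3.1*8.0^1.5)*sqrt(pi*4.23/8.0) = 186.37

186.37


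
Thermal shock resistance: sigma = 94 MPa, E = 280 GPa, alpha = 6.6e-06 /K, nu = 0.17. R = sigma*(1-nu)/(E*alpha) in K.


R = 94*(1-0.17)/(280*1000*6.6e-06) = 42 K

42


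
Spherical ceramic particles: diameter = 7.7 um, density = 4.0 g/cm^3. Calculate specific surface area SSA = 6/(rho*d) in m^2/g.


SSA = 6 / (4.0 * 7.7) = 0.195 m^2/g

0.195


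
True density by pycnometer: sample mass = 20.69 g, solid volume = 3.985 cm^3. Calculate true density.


TD = 20.69 / 3.985 = 5.192 g/cm^3

5.192


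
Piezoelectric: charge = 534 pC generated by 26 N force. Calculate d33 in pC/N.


d33 = 534 / 26 = 20.5 pC/N

20.5


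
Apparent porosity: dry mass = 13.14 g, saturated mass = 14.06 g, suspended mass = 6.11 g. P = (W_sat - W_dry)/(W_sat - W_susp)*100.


P = (14.06 - 13.14) / (14.06 - 6.11) * 100 = 0.92 / 7.95 * 100 = 11.6%

11.6


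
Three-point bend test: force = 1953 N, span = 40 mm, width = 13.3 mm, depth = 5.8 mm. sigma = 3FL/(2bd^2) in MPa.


sigma = 3*1953*40/(2*13.3*5.8^2) = 261.9 MPa

261.9


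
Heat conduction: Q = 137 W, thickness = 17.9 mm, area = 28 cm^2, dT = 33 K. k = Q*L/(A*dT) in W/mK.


k = 137*17.9/1000/(28/10000*33) = 26.54 W/mK

26.54


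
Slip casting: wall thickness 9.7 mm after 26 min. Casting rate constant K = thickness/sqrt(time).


K = 9.7 / sqrt(26) = 9.7 / 5.099 = 1.902 mm/min^0.5

1.902


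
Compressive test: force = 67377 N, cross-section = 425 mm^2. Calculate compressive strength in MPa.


CS = 67377 / 425 = 158.5 MPa

158.5


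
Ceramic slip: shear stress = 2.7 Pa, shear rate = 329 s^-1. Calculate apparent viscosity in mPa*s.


eta = tau/gamma * 1000 = 2.7/329 * 1000 = 8.2 mPa*s

8.2


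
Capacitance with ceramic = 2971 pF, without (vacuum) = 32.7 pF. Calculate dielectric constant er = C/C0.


er = 2971 / 32.7 = 90.86

90.86


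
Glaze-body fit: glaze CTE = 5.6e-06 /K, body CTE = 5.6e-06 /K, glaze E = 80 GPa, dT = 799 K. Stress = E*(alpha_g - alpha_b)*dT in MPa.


Stress = 80*1000*(5.6e-06 - 5.6e-06)*799 = 0.0 MPa

0.0


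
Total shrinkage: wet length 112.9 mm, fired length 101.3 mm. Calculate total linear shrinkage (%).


TS = (112.9 - 101.3) / 112.9 * 100 = 10.27%

10.27


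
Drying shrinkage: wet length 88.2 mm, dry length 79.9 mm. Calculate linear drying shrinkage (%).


DS = (88.2 - 79.9) / 88.2 * 100 = 9.41%

9.41


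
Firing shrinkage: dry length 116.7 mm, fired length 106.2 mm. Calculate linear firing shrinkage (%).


FS = (116.7 - 106.2) / 116.7 * 100 = 9.0%

9.0


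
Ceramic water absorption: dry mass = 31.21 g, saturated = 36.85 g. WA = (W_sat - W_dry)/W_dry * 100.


WA = (36.85 - 31.21) / 31.21 * 100 = 18.07%

18.07


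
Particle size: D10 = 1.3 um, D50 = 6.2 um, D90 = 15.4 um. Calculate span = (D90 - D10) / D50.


Span = (15.4 - 1.3) / 6.2 = 14.1 / 6.2 = 2.274

2.274


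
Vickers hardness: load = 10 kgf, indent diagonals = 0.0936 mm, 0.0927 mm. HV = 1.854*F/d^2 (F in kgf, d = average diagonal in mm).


d_avg = (0.0936+0.0927)/2 = 0.09315 mm
HV = 1.854*10/0.09315^2 = 2137

2137


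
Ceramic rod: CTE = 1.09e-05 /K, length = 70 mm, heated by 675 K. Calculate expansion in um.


dL = 1.09e-05 * 70 * 675 * 1000 = 515.025 um

515.025


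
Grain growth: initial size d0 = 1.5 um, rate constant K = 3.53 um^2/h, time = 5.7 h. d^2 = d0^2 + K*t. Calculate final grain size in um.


d^2 = 1.5^2 + 3.53*5.7 = 22.371
d = sqrt(22.371) = 4.73 um

4.73


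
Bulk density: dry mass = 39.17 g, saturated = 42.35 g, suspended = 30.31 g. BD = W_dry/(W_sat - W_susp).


BD = 39.17 / (42.35 - 30.31) = 39.17 / 12.04 = 3.253 g/cm^3

3.253


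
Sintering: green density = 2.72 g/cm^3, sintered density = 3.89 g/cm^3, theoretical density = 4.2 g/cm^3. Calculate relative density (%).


Relative = 3.89 / 4.2 * 100 = 92.6%

92.6


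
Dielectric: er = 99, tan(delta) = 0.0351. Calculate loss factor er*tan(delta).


Loss = 99 * 0.0351 = 3.475

3.475


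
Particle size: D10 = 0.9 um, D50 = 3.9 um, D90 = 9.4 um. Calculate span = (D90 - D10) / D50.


Span = (9.4 - 0.9) / 3.9 = 8.5 / 3.9 = 2.179

2.179


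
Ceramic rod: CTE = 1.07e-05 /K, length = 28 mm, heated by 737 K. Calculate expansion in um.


dL = 1.07e-05 * 28 * 737 * 1000 = 220.805 um

220.805


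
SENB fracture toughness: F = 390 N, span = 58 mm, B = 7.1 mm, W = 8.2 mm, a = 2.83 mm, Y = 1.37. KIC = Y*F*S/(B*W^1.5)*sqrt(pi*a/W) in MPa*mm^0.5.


KIC = 1.37*390*58/(7.1*8.2^1.5)*sqrt(pi*2.83/8.2) = 193.55

193.55


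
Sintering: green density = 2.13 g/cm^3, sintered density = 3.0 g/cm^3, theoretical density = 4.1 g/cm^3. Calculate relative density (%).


Relative = 3.0 / 4.1 * 100 = 73.2%

73.2


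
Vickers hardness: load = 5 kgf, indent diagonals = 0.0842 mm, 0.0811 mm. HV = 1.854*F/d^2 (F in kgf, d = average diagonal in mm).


d_avg = (0.0842+0.0811)/2 = 0.08265 mm
HV = 1.854*5/0.08265^2 = 1357

1357


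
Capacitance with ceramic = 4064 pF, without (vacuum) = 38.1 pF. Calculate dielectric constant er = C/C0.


er = 4064 / 38.1 = 106.67

106.67


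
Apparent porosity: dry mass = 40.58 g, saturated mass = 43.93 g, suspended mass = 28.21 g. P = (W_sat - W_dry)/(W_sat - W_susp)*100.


P = (43.93 - 40.58) / (43.93 - 28.21) * 100 = 3.35 / 15.72 * 100 = 21.3%

21.3


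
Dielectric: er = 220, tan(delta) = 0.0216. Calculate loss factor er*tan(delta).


Loss = 220 * 0.0216 = 4.752

4.752


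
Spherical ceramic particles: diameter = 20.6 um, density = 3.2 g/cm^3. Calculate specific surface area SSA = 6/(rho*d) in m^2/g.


SSA = 6 / (3.2 * 20.6) = 0.091 m^2/g

0.091


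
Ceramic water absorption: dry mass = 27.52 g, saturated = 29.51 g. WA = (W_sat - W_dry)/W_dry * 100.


WA = (29.51 - 27.52) / 27.52 * 100 = 7.23%

7.23


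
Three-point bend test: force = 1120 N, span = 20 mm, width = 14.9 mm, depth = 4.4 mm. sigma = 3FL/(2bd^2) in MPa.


sigma = 3*1120*20/(2*14.9*4.4^2) = 116.5 MPa

116.5


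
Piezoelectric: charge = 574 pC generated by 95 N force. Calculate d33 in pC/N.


d33 = 574 / 95 = 6.0 pC/N

6.0


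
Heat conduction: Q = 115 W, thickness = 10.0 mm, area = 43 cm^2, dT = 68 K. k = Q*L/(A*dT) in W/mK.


k = 115*10.0/1000/(43/10000*68) = 3.93 W/mK

3.93


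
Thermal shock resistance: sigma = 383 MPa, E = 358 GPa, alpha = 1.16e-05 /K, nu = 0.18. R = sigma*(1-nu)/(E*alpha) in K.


R = 383*(1-0.18)/(358*1000*1.16e-05) = 76 K

76


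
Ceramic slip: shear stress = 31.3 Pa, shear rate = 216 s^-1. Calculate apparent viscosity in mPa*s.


eta = tau/gamma * 1000 = 31.3/216 * 1000 = 144.9 mPa*s

144.9


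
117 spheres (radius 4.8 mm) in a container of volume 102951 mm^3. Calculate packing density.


V_sphere = 4/3*pi*4.8^3 = 463.2467 mm^3
Total V = 117*463.2467 = 54199.8639 mm^3
PD = 54199.8639 / 102951 = 0.526

0.526


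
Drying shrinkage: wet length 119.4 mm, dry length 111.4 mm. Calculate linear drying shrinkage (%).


DS = (119.4 - 111.4) / 119.4 * 100 = 6.7%

6.7


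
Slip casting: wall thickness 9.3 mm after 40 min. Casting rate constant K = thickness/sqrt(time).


K = 9.3 / sqrt(40) = 9.3 / 6.3246 = 1.47 mm/min^0.5

1.47


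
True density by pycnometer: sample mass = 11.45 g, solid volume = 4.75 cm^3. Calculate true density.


TD = 11.45 / 4.75 = 2.411 g/cm^3

2.411


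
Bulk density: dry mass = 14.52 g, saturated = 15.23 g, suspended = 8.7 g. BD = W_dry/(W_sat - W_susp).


BD = 14.52 / (15.23 - 8.7) = 14.52 / 6.53 = 2.224 g/cm^3

2.224


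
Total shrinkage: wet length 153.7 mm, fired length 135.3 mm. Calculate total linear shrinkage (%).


TS = (153.7 - 135.3) / 153.7 * 100 = 11.97%

11.97


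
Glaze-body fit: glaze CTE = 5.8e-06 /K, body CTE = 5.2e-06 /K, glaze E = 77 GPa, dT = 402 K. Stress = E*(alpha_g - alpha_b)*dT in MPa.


Stress = 77*1000*(5.8e-06 - 5.2e-06)*402 = 18.6 MPa

18.6


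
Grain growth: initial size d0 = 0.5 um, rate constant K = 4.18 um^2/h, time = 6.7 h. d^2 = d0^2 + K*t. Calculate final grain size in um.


d^2 = 0.5^2 + 4.18*6.7 = 28.256
d = sqrt(28.256) = 5.32 um

5.32


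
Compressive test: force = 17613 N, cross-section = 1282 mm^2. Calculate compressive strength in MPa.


CS = 17613 / 1282 = 13.7 MPa

13.7


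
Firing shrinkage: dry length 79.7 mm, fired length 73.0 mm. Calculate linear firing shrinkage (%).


FS = (79.7 - 73.0) / 79.7 * 100 = 8.41%

8.41


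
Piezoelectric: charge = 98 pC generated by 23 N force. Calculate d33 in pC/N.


d33 = 98 / 23 = 4.3 pC/N

4.3


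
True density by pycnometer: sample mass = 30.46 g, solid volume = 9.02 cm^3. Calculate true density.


TD = 30.46 / 9.02 = 3.377 g/cm^3

3.377


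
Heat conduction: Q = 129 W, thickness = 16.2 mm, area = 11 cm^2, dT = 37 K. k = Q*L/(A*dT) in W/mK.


k = 129*16.2/1000/(11/10000*37) = 51.35 W/mK

51.35


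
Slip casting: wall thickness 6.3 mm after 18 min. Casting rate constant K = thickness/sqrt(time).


K = 6.3 / sqrt(18) = 6.3 / 4.2426 = 1.485 mm/min^0.5

1.485


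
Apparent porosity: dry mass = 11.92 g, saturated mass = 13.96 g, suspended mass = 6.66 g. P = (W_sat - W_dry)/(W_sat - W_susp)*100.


P = (13.96 - 11.92) / (13.96 - 6.66) * 100 = 2.04 / 7.3 * 100 = 27.9%

27.9


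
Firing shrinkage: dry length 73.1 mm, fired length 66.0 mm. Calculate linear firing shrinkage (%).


FS = (73.1 - 66.0) / 73.1 * 100 = 9.71%

9.71


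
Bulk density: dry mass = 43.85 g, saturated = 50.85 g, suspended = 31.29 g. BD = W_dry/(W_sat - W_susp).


BD = 43.85 / (50.85 - 31.29) = 43.85 / 19.56 = 2.242 g/cm^3

2.242


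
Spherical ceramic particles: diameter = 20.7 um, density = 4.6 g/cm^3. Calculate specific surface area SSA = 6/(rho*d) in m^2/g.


SSA = 6 / (4.6 * 20.7) = 0.063 m^2/g

0.063


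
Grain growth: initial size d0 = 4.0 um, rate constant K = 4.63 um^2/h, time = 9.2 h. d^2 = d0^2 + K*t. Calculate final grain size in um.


d^2 = 4.0^2 + 4.63*9.2 = 58.596
d = sqrt(58.596) = 7.65 um

7.65


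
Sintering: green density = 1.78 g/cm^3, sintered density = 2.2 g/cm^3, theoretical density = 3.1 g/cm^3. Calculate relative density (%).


Relative = 2.2 / 3.1 * 100 = 71.0%

71.0


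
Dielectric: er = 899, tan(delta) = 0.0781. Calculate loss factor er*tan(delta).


Loss = 899 * 0.0781 = 70.212

70.212


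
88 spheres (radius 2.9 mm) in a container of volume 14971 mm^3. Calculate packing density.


V_sphere = 4/3*pi*2.9^3 = 102.1604 mm^3
Total V = 88*102.1604 = 8990.1152 mm^3
PD = 8990.1152 / 14971 = 0.601

0.601


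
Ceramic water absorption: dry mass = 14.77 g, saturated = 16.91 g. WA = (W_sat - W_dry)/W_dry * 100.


WA = (16.91 - 14.77) / 14.77 * 100 = 14.49%

14.49


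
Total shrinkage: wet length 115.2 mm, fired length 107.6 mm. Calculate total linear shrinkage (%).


TS = (115.2 - 107.6) / 115.2 * 100 = 6.6%

6.6


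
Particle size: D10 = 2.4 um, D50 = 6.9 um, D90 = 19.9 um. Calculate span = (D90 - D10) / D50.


Span = (19.9 - 2.4) / 6.9 = 17.5 / 6.9 = 2.536

2.536


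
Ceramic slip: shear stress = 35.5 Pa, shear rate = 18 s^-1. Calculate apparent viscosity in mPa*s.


eta = tau/gamma * 1000 = 35.5/18 * 1000 = 1972.2 mPa*s

1972.2


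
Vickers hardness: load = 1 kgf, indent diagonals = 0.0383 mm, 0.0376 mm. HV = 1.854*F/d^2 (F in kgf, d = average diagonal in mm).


d_avg = (0.0383+0.0376)/2 = 0.03795 mm
HV = 1.854*1/0.03795^2 = 1287

1287


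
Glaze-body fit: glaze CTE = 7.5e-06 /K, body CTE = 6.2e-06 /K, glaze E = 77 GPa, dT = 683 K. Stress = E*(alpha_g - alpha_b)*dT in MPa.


Stress = 77*1000*(7.5e-06 - 6.2e-06)*683 = 68.4 MPa

68.4


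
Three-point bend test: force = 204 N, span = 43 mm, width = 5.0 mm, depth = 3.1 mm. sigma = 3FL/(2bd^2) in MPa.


sigma = 3*204*43/(2*5.0*3.1^2) = 273.8 MPa

273.8


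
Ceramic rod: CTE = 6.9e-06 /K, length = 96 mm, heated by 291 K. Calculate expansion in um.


dL = 6.9e-06 * 96 * 291 * 1000 = 192.758 um

192.758


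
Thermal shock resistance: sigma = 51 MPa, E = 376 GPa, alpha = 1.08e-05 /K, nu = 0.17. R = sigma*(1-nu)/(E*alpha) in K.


R = 51*(1-0.17)/(376*1000*1.08e-05) = 10 K

10


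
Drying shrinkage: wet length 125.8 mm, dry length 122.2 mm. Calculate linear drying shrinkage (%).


DS = (125.8 - 122.2) / 125.8 * 100 = 2.86%

2.86
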